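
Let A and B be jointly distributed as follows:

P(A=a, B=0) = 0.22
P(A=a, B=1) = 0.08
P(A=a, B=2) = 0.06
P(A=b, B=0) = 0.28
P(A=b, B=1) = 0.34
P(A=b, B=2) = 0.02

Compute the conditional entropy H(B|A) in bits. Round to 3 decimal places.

Marginals: p(A) = (0.3600, 0.6400), p(B) = (0.5000, 0.4200, 0.0800).
H(B|A) = Σ p(A) · H(B|A=·).
  A=a: p=0.3600, H(B|A=a) = 1.3472
  A=b: p=0.6400, H(B|A=b) = 1.1628
Weighted sum = 1.229 bits.

1.229 bits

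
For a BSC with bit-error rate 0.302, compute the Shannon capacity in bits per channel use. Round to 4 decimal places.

Binary symmetric channel: C = 1 − h₂(ε) where h₂ is the binary entropy function.
h₂(0.302) = −0.302·log₂0.302 − 0.698·log₂0.698 = 0.8837.
C = 1 − 0.8837 = 0.1163 bits per channel use.

0.1163 bits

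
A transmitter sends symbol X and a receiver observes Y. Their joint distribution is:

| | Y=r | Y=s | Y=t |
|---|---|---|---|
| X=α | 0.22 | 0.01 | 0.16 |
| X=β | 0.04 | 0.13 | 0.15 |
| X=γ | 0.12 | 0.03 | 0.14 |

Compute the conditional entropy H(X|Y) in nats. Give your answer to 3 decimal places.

Marginals: p(X) = (0.3900, 0.3200, 0.2900), p(Y) = (0.3800, 0.1700, 0.4500).
H(X|Y) = Σ p(Y) · H(X|Y=·).
  Y=r: p=0.3800, H(X|Y=r) = 0.9174
  Y=s: p=0.1700, H(X|Y=s) = 0.6779
  Y=t: p=0.4500, H(X|Y=t) = 1.0971
Weighted sum = 0.958 nats.

0.958 nats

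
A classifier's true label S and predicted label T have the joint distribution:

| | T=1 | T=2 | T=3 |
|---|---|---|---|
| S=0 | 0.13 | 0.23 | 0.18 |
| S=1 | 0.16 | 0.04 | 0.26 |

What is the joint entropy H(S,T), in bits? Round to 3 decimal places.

H(S,T) = −Σ p(x,y)·log₂ p(x,y) over all 6 cells.
  cell (0,1): −0.13·log₂0.13 = 0.3826
  cell (0,2): −0.23·log₂0.23 = 0.4877
  cell (0,3): −0.18·log₂0.18 = 0.4453
  cell (1,1): −0.16·log₂0.16 = 0.4230
  cell (1,2): −0.04·log₂0.04 = 0.1858
  cell (1,3): −0.26·log₂0.26 = 0.5053
Sum = 2.430 bits.

2.430 bits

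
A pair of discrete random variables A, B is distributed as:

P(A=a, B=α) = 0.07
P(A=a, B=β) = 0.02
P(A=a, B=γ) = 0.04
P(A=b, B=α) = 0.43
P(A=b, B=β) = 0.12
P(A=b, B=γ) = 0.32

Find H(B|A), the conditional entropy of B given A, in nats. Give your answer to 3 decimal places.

Marginals: p(A) = (0.1300, 0.8700), p(B) = (0.5000, 0.1400, 0.3600).
H(B|A) = Σ p(A) · H(B|A=·).
  A=a: p=0.1300, H(B|A=a) = 0.9840
  A=b: p=0.8700, H(B|A=b) = 0.9894
Weighted sum = 0.989 nats.

0.989 nats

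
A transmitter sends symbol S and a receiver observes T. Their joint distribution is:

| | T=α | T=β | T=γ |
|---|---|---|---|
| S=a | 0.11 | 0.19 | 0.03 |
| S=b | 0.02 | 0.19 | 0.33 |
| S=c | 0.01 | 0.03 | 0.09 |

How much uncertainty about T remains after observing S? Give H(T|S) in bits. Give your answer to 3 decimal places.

Chain rule: H(T|S) = H(S,T) − H(S).
Marginals: p(S) = (0.3300, 0.5400, 0.1300), p(T) = (0.1400, 0.4100, 0.4500).
H(S,T) = 2.5841 bits; H(S) = 1.3905 bits.
H(T|S) = 2.5841 − 1.3905 = 1.194 bits.

1.194 bits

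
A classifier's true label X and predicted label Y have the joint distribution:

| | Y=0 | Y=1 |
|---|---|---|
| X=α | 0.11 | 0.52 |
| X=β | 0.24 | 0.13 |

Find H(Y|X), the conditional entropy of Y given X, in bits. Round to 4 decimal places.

0.7670 bits

Marginals: p(X) = (0.6300, 0.3700), p(Y) = (0.3500, 0.6500).
H(Y|X) = Σ p(X) · H(Y|X=·).
  X=α: p=0.6300, H(Y|X=α) = 0.6681
  X=β: p=0.3700, H(Y|X=β) = 0.9353
Weighted sum = 0.7670 bits.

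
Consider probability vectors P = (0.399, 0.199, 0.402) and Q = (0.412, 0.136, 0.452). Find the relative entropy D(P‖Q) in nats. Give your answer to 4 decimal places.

D(P‖Q) = Σ p·ln(p/q).
  0.399·ln(0.399/0.412) = -0.01279
  0.199·ln(0.199/0.136) = 0.07575
  0.402·ln(0.402/0.452) = -0.04713
D(P‖Q) = 0.0158 nats.

0.0158 nats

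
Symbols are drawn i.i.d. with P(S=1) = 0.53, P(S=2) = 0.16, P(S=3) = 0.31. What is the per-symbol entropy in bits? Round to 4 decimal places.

1.4323 bits

H(S) = −Σ p·log₂ p.
  −(0.53)·log₂(0.53) = 0.48545
  −(0.16)·log₂(0.16) = 0.42302
  −(0.31)·log₂(0.31) = 0.52379
Sum: 0.48545 + 0.42302 + 0.52379 = 1.4323 bits.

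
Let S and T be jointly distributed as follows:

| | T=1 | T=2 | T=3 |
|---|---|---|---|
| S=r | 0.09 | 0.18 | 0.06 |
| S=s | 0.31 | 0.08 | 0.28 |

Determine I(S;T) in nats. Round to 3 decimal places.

0.102 nats

Marginals: p(S) = (0.3300, 0.6700), p(T) = (0.4000, 0.2600, 0.3400).
I(S;T) = H(S) + H(T) − H(S,T).
H(S) = 0.6342, H(T) = 1.0836, H(S,T) = 1.6157.
I(S;T) = 0.6342 + 1.0836 − 1.6157 = 0.102 nats.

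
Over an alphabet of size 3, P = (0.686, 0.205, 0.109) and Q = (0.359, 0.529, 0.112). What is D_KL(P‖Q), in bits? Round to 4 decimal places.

D(P‖Q) = Σ p·log₂(p/q).
  0.686·log₂(0.686/0.359) = 0.64088
  0.205·log₂(0.205/0.529) = -0.28037
  0.109·log₂(0.109/0.112) = -0.00427
D(P‖Q) = 0.3562 bits.

0.3562 bits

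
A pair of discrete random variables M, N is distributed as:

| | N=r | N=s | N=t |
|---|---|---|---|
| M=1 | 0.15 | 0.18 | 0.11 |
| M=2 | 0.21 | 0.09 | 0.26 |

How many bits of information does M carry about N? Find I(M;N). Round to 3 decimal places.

Marginals: p(M) = (0.4400, 0.5600), p(N) = (0.3600, 0.2700, 0.3700).
I(M;N) = Σ p(x,y)·log₂[p(x,y)/(p(x)p(y))].
  (1,r): 0.15·log₂(0.9470) = -0.0118
  (1,s): 0.18·log₂(1.5152) = 0.1079
  (1,t): 0.11·log₂(0.6757) = -0.0622
  (2,r): 0.21·log₂(1.0417) = 0.0124
  (2,s): 0.09·log₂(0.5952) = -0.0674
  (2,t): 0.26·log₂(1.2548) = 0.0851
Sum = 0.064 bits.

0.064 bits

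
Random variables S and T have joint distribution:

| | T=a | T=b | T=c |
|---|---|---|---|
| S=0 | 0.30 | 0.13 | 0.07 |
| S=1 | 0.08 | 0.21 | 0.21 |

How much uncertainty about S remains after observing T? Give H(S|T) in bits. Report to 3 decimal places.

0.836 bits

Chain rule: H(S|T) = H(S,T) − H(T).
Marginals: p(S) = (0.5000, 0.5000), p(T) = (0.3800, 0.3400, 0.2800).
H(S,T) = 2.4094 bits; H(T) = 1.5738 bits.
H(S|T) = 2.4094 − 1.5738 = 0.836 bits.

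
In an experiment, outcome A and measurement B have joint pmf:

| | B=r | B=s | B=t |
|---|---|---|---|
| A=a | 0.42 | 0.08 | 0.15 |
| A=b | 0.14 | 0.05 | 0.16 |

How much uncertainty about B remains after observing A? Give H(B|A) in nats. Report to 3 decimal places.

Marginals: p(A) = (0.6500, 0.3500), p(B) = (0.5600, 0.1300, 0.3100).
H(B|A) = Σ p(A) · H(B|A=·).
  A=a: p=0.6500, H(B|A=a) = 0.8784
  A=b: p=0.3500, H(B|A=b) = 1.0023
Weighted sum = 0.922 nats.

0.922 nats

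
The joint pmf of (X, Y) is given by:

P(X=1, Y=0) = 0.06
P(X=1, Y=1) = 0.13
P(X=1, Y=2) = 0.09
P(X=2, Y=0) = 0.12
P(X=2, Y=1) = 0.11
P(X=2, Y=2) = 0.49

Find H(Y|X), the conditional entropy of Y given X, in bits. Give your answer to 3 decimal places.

Marginals: p(X) = (0.2800, 0.7200), p(Y) = (0.1800, 0.2400, 0.5800).
H(Y|X) = Σ p(X) · H(Y|X=·).
  X=1: p=0.2800, H(Y|X=1) = 1.5165
  X=2: p=0.7200, H(Y|X=2) = 1.2228
Weighted sum = 1.305 bits.

1.305 bits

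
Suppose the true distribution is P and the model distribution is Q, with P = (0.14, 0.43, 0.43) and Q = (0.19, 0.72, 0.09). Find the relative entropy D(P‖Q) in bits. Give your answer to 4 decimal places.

0.5888 bits

D(P‖Q) = Σ p·log₂(p/q).
  0.14·log₂(0.14/0.19) = -0.06168
  0.43·log₂(0.43/0.72) = -0.31977
  0.43·log₂(0.43/0.09) = 0.97023
D(P‖Q) = 0.5888 bits.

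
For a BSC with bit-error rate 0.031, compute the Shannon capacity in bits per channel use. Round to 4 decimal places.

Binary symmetric channel: C = 1 − h₂(ε) where h₂ is the binary entropy function.
h₂(0.031) = −0.031·log₂0.031 − 0.969·log₂0.969 = 0.1994.
C = 1 − 0.1994 = 0.8006 bits per channel use.

0.8006 bits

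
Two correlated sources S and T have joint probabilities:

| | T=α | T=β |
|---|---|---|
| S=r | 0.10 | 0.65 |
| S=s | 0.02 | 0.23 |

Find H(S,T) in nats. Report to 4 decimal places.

H(S,T) = −Σ p(x,y)·ln p(x,y) over all 4 cells.
  cell (r,α): −0.10·ln0.10 = 0.23026
  cell (r,β): −0.65·ln0.65 = 0.28001
  cell (s,α): −0.02·ln0.02 = 0.07824
  cell (s,β): −0.23·ln0.23 = 0.33803
Sum = 0.9265 nats.

0.9265 nats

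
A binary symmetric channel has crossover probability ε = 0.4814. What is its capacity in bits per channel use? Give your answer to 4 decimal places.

Binary symmetric channel: C = 1 − h₂(ε) where h₂ is the binary entropy function.
h₂(0.4814) = −0.4814·log₂0.4814 − 0.5186·log₂0.5186 = 0.9990.
C = 1 − 0.9990 = 0.0010 bits per channel use.

0.0010 bits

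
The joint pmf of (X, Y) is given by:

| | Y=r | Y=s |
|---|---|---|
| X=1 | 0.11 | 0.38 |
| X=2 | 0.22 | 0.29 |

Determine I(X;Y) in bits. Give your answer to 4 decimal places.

0.0354 bits

Marginals: p(X) = (0.4900, 0.5100), p(Y) = (0.3300, 0.6700).
I(X;Y) = H(X) + H(Y) − H(X,Y).
H(X) = 0.9997, H(Y) = 0.9149, H(X,Y) = 1.8792.
I(X;Y) = 0.9997 + 0.9149 − 1.8792 = 0.0354 bits.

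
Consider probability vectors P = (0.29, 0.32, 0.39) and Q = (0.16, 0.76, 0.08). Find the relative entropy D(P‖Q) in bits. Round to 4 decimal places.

0.7408 bits

D(P‖Q) = Σ p·log₂(p/q).
  0.29·log₂(0.29/0.16) = 0.24881
  0.32·log₂(0.32/0.76) = -0.39934
  0.39·log₂(0.39/0.08) = 0.89131
D(P‖Q) = 0.7408 bits.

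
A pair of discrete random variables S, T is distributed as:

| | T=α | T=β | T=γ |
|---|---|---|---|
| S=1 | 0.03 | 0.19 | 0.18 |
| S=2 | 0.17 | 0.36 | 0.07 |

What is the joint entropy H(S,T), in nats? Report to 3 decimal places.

H(S,T) = −Σ p(x,y)·ln p(x,y) over all 6 cells.
  cell (1,α): −0.03·ln0.03 = 0.1052
  cell (1,β): −0.19·ln0.19 = 0.3155
  cell (1,γ): −0.18·ln0.18 = 0.3087
  cell (2,α): −0.17·ln0.17 = 0.3012
  cell (2,β): −0.36·ln0.36 = 0.3678
  cell (2,γ): −0.07·ln0.07 = 0.1861
Sum = 1.585 nats.

1.585 nats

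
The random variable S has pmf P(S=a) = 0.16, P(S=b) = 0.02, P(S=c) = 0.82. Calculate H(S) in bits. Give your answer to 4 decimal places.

0.7707 bits

H(S) = −Σ p·log₂ p.
  −(0.16)·log₂(0.16) = 0.42302
  −(0.02)·log₂(0.02) = 0.11288
  −(0.82)·log₂(0.82) = 0.23477
Sum: 0.42302 + 0.11288 + 0.23477 = 0.7707 bits.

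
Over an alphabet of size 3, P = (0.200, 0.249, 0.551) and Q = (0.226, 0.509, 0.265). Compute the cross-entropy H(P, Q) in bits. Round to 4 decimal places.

H(P,Q) = −Σ p·log₂ q.
  −0.200·log₂(0.226) = 0.42912
  −0.249·log₂(0.509) = 0.24259
  −0.551·log₂(0.265) = 1.05568
H(P,Q) = 1.7274 bits.

1.7274 bits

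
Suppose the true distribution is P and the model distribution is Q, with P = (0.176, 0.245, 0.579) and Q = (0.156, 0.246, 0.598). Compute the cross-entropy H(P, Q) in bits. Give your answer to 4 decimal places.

H(P,Q) = −Σ p·log₂ q.
  −0.176·log₂(0.156) = 0.47175
  −0.245·log₂(0.246) = 0.49570
  −0.579·log₂(0.598) = 0.42949
H(P,Q) = 1.3969 bits.

1.3969 bits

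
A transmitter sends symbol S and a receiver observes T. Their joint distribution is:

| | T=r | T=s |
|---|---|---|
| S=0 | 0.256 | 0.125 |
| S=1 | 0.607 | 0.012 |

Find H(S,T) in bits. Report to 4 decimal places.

H(S,T) = −Σ p(x,y)·log₂ p(x,y) over all 4 cells.
  cell (0,r): −0.256·log₂0.256 = 0.50324
  cell (0,s): −0.125·log₂0.125 = 0.37500
  cell (1,r): −0.607·log₂0.607 = 0.43718
  cell (1,s): −0.012·log₂0.012 = 0.07657
Sum = 1.3920 bits.

1.3920 bits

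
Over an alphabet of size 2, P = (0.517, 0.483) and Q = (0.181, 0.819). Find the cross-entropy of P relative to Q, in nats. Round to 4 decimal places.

H(P,Q) = −Σ p·ln q.
  −0.517·ln(0.181) = 0.88369
  −0.483·ln(0.819) = 0.09644
H(P,Q) = 0.9801 nats.

0.9801 nats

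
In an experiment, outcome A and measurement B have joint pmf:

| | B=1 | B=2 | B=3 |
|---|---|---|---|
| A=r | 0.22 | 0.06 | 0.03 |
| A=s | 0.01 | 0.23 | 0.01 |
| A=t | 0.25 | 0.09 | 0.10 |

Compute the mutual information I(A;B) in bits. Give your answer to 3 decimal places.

Marginals: p(A) = (0.3100, 0.2500, 0.4400), p(B) = (0.4800, 0.3800, 0.1400).
I(A;B) = Σ p(x,y)·log₂[p(x,y)/(p(x)p(y))].
  (r,1): 0.22·log₂(1.4785) = 0.1241
  (r,2): 0.06·log₂(0.5093) = -0.0584
  (r,3): 0.03·log₂(0.6912) = -0.0160
  (s,1): 0.01·log₂(0.0833) = -0.0358
  (s,2): 0.23·log₂(2.4211) = 0.2934
  (s,3): 0.01·log₂(0.2857) = -0.0181
  (t,1): 0.25·log₂(1.1837) = 0.0608
  (t,2): 0.09·log₂(0.5383) = -0.0804
  (t,3): 0.10·log₂(1.6234) = 0.0699
Sum = 0.340 bits.

0.340 bits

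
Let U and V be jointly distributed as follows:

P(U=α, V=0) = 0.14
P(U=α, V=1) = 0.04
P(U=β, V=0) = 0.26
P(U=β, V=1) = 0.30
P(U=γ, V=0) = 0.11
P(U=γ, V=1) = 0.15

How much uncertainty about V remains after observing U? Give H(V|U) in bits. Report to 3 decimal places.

Marginals: p(U) = (0.1800, 0.5600, 0.2600), p(V) = (0.5100, 0.4900).
H(V|U) = Σ p(U) · H(V|U=·).
  U=α: p=0.1800, H(V|U=α) = 0.7642
  U=β: p=0.5600, H(V|U=β) = 0.9963
  U=γ: p=0.2600, H(V|U=γ) = 0.9829
Weighted sum = 0.951 bits.

0.951 bits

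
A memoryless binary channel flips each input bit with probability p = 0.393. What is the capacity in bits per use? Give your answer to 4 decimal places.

0.0333 bits

Binary symmetric channel: C = 1 − h₂(ε) where h₂ is the binary entropy function.
h₂(0.393) = −0.393·log₂0.393 − 0.607·log₂0.607 = 0.9667.
C = 1 − 0.9667 = 0.0333 bits per channel use.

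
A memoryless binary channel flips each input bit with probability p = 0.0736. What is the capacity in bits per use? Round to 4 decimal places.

Binary symmetric channel: C = 1 − h₂(ε) where h₂ is the binary entropy function.
h₂(0.0736) = −0.0736·log₂0.0736 − 0.9264·log₂0.9264 = 0.3792.
C = 1 − 0.3792 = 0.6208 bits per channel use.

0.6208 bits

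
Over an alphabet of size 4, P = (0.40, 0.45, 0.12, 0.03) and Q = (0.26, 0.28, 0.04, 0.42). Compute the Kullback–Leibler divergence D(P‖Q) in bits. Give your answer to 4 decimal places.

0.6326 bits

D(P‖Q) = Σ p·log₂(p/q).
  0.40·log₂(0.40/0.26) = 0.24860
  0.45·log₂(0.45/0.28) = 0.30802
  0.12·log₂(0.12/0.04) = 0.19020
  0.03·log₂(0.03/0.42) = -0.11422
D(P‖Q) = 0.6326 bits.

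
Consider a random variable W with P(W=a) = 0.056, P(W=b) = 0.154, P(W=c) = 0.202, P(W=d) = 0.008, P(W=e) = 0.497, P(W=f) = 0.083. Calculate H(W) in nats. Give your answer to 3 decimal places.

H(W) = −Σ p·ln p.
  −(0.056)·ln(0.056) = 0.1614
  −(0.154)·ln(0.154) = 0.2881
  −(0.202)·ln(0.202) = 0.3231
  −(0.008)·ln(0.008) = 0.0386
  −(0.497)·ln(0.497) = 0.3475
  −(0.083)·ln(0.083) = 0.2066
Sum: 0.1614 + 0.2881 + 0.3231 + 0.0386 + 0.3475 + 0.2066 = 1.365 nats.

1.365 nats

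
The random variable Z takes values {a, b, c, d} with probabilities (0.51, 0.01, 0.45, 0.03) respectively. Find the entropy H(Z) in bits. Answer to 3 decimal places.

H(Z) = −Σ p·log₂ p.
  −(0.51)·log₂(0.51) = 0.4954
  −(0.01)·log₂(0.01) = 0.0664
  −(0.45)·log₂(0.45) = 0.5184
  −(0.03)·log₂(0.03) = 0.1518
Sum: 0.4954 + 0.0664 + 0.5184 + 0.1518 = 1.232 bits.

1.232 bits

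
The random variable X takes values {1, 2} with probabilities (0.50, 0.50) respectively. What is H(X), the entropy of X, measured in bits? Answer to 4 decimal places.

1.0000 bits

H(X) = −Σ p·log₂ p.
  −(0.50)·log₂(0.50) = 0.50000
  −(0.50)·log₂(0.50) = 0.50000
Sum: 0.50000 + 0.50000 = 1.0000 bits.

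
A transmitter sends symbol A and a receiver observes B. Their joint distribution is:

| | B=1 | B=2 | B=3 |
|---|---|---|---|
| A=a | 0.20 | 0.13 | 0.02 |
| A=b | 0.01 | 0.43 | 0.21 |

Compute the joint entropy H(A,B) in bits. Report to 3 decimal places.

2.023 bits

H(A,B) = −Σ p(x,y)·log₂ p(x,y) over all 6 cells.
  cell (a,1): −0.20·log₂0.20 = 0.4644
  cell (a,2): −0.13·log₂0.13 = 0.3826
  cell (a,3): −0.02·log₂0.02 = 0.1129
  cell (b,1): −0.01·log₂0.01 = 0.0664
  cell (b,2): −0.43·log₂0.43 = 0.5236
  cell (b,3): −0.21·log₂0.21 = 0.4728
Sum = 2.023 bits.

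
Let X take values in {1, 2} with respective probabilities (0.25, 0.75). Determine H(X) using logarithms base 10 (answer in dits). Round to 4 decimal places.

H(X) = −Σ p·log₁₀ p.
  −(0.25)·log₁₀(0.25) = 0.15051
  −(0.75)·log₁₀(0.75) = 0.09370
Sum: 0.15051 + 0.09370 = 0.2442 dits.

0.2442 dits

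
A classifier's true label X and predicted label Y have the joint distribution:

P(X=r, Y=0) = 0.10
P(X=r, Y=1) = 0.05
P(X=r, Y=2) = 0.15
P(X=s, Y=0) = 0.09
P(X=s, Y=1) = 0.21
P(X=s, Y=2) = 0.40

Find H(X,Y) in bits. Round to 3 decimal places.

H(X,Y) = −Σ p(x,y)·log₂ p(x,y) over all 6 cells.
  cell (r,0): −0.10·log₂0.10 = 0.3322
  cell (r,1): −0.05·log₂0.05 = 0.2161
  cell (r,2): −0.15·log₂0.15 = 0.4105
  cell (s,0): −0.09·log₂0.09 = 0.3127
  cell (s,1): −0.21·log₂0.21 = 0.4728
  cell (s,2): −0.40·log₂0.40 = 0.5288
Sum = 2.273 bits.

2.273 bits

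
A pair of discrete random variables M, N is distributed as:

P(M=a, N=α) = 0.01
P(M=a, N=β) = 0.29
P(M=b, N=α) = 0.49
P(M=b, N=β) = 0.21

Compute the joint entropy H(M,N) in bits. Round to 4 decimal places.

H(M,N) = −Σ p(x,y)·log₂ p(x,y) over all 4 cells.
  cell (a,α): −0.01·log₂0.01 = 0.06644
  cell (a,β): −0.29·log₂0.29 = 0.51790
  cell (b,α): −0.49·log₂0.49 = 0.50428
  cell (b,β): −0.21·log₂0.21 = 0.47282
Sum = 1.5614 bits.

1.5614 bits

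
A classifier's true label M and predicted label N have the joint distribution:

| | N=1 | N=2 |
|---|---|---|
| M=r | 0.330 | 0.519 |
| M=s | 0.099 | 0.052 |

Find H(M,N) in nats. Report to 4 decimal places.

H(M,N) = −Σ p(x,y)·ln p(x,y) over all 4 cells.
  cell (r,1): −0.330·ln0.330 = 0.36586
  cell (r,2): −0.519·ln0.519 = 0.34039
  cell (s,1): −0.099·ln0.099 = 0.22895
  cell (s,2): −0.052·ln0.052 = 0.15374
Sum = 1.0889 nats.

1.0889 nats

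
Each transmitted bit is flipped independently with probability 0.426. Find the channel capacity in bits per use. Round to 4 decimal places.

0.0159 bits

Binary symmetric channel: C = 1 − h₂(ε) where h₂ is the binary entropy function.
h₂(0.426) = −0.426·log₂0.426 − 0.574·log₂0.574 = 0.9841.
C = 1 − 0.9841 = 0.0159 bits per channel use.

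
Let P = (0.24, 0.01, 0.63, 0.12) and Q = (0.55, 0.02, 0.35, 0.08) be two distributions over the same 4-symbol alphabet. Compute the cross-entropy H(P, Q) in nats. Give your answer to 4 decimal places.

H(P,Q) = −Σ p·ln q.
  −0.24·ln(0.55) = 0.14348
  −0.01·ln(0.02) = 0.03912
  −0.63·ln(0.35) = 0.66139
  −0.12·ln(0.08) = 0.30309
H(P,Q) = 1.1471 nats.

1.1471 nats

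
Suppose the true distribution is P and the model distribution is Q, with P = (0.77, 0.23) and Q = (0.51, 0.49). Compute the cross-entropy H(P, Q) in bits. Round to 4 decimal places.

H(P,Q) = −Σ p·log₂ q.
  −0.77·log₂(0.51) = 0.74800
  −0.23·log₂(0.49) = 0.23670
H(P,Q) = 0.9847 bits.

0.9847 bits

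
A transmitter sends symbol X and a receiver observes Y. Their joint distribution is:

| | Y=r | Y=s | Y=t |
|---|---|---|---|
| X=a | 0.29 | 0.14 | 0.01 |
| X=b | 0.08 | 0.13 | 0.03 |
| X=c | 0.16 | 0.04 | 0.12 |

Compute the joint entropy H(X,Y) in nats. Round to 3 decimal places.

H(X,Y) = −Σ p(x,y)·ln p(x,y) over all 9 cells.
  cell (a,r): −0.29·ln0.29 = 0.3590
  cell (a,s): −0.14·ln0.14 = 0.2753
  cell (a,t): −0.01·ln0.01 = 0.0461
  cell (b,r): −0.08·ln0.08 = 0.2021
  cell (b,s): −0.13·ln0.13 = 0.2652
  cell (b,t): −0.03·ln0.03 = 0.1052
  cell (c,r): −0.16·ln0.16 = 0.2932
  cell (c,s): −0.04·ln0.04 = 0.1288
  cell (c,t): −0.12·ln0.12 = 0.2544
Sum = 1.929 nats.

1.929 nats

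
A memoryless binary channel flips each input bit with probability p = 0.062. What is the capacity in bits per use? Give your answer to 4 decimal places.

0.6647 bits

Binary symmetric channel: C = 1 − h₂(ε) where h₂ is the binary entropy function.
h₂(0.062) = −0.062·log₂0.062 − 0.938·log₂0.938 = 0.3353.
C = 1 − 0.3353 = 0.6647 bits per channel use.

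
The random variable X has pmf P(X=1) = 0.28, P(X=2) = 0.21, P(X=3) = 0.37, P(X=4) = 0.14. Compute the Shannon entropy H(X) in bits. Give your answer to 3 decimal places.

H(X) = −Σ p·log₂ p.
  −(0.28)·log₂(0.28) = 0.5142
  −(0.21)·log₂(0.21) = 0.4728
  −(0.37)·log₂(0.37) = 0.5307
  −(0.14)·log₂(0.14) = 0.3971
Sum: 0.5142 + 0.4728 + 0.5307 + 0.3971 = 1.915 bits.

1.915 bits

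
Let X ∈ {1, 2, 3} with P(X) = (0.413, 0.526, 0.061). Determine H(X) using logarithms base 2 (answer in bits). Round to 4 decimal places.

H(X) = −Σ p·log₂ p.
  −(0.413)·log₂(0.413) = 0.52690
  −(0.526)·log₂(0.526) = 0.48753
  −(0.061)·log₂(0.061) = 0.24614
Sum: 0.52690 + 0.48753 + 0.24614 = 1.2606 bits.

1.2606 bits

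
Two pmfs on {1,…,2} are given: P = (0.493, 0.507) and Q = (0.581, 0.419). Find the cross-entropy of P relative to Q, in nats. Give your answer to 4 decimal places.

H(P,Q) = −Σ p·ln q.
  −0.493·ln(0.581) = 0.26770
  −0.507·ln(0.419) = 0.44103
H(P,Q) = 0.7087 nats.

0.7087 nats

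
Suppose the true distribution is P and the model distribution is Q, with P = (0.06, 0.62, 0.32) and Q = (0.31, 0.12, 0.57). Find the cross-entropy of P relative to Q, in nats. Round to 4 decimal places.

1.5647 nats

H(P,Q) = −Σ p·ln q.
  −0.06·ln(0.31) = 0.07027
  −0.62·ln(0.12) = 1.31456
  −0.32·ln(0.57) = 0.17988
H(P,Q) = 1.5647 nats.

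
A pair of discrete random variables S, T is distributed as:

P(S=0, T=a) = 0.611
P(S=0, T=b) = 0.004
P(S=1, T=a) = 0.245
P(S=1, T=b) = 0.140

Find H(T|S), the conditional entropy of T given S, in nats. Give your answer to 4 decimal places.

Marginals: p(S) = (0.6150, 0.3850), p(T) = (0.8560, 0.1440).
H(T|S) = Σ p(S) · H(T|S=·).
  S=0: p=0.6150, H(T|S=0) = 0.0392
  S=1: p=0.3850, H(T|S=1) = 0.6555
Weighted sum = 0.2765 nats.

0.2765 nats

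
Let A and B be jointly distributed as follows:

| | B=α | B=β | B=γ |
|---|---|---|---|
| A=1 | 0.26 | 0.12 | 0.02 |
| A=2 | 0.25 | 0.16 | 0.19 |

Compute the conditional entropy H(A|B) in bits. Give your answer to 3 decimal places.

0.881 bits

Chain rule: H(A|B) = H(A,B) − H(B).
Marginals: p(A) = (0.4000, 0.6000), p(B) = (0.5100, 0.2800, 0.2100).
H(A,B) = 2.3635 bits; H(B) = 1.4825 bits.
H(A|B) = 2.3635 − 1.4825 = 0.881 bits.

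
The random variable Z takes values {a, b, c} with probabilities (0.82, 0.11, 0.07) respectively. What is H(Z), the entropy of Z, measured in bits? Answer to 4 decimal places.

H(Z) = −Σ p·log₂ p.
  −(0.82)·log₂(0.82) = 0.23477
  −(0.11)·log₂(0.11) = 0.35029
  −(0.07)·log₂(0.07) = 0.26856
Sum: 0.23477 + 0.35029 + 0.26856 = 0.8536 bits.

0.8536 bits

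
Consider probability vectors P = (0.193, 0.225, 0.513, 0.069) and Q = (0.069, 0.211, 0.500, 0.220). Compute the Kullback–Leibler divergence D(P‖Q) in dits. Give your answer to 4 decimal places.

D(P‖Q) = Σ p·log₁₀(p/q).
  0.193·log₁₀(0.193/0.069) = 0.08621
  0.225·log₁₀(0.225/0.211) = 0.00628
  0.513·log₁₀(0.513/0.500) = 0.00572
  0.069·log₁₀(0.069/0.220) = -0.03475
D(P‖Q) = 0.0635 dits.

0.0635 dits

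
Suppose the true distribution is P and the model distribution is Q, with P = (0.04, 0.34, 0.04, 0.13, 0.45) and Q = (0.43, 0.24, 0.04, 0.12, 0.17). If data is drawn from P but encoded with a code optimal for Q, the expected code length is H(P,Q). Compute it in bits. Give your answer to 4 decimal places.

H(P,Q) = −Σ p·log₂ q.
  −0.04·log₂(0.43) = 0.04870
  −0.34·log₂(0.24) = 0.70002
  −0.04·log₂(0.04) = 0.18575
  −0.13·log₂(0.12) = 0.39766
  −0.45·log₂(0.17) = 1.15038
H(P,Q) = 2.4825 bits.

2.4825 bits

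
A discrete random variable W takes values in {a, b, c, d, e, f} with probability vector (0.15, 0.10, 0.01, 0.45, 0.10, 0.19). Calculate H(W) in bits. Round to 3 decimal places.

2.115 bits

H(W) = −Σ p·log₂ p.
  −(0.15)·log₂(0.15) = 0.4105
  −(0.10)·log₂(0.10) = 0.3322
  −(0.01)·log₂(0.01) = 0.0664
  −(0.45)·log₂(0.45) = 0.5184
  −(0.10)·log₂(0.10) = 0.3322
  −(0.19)·log₂(0.19) = 0.4552
Sum: 0.4105 + 0.3322 + 0.0664 + 0.5184 + 0.3322 + 0.4552 = 2.115 bits.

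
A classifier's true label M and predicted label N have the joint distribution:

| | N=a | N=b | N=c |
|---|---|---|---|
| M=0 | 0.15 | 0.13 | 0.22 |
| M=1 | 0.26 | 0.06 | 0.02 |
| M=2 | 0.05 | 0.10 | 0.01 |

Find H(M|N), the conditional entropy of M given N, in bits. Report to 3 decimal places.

Chain rule: H(M|N) = H(M,N) − H(N).
Marginals: p(M) = (0.5000, 0.3400, 0.1600), p(N) = (0.4600, 0.2900, 0.2500).
H(M,N) = 2.7502 bits; H(N) = 1.5332 bits.
H(M|N) = 2.7502 − 1.5332 = 1.217 bits.

1.217 bits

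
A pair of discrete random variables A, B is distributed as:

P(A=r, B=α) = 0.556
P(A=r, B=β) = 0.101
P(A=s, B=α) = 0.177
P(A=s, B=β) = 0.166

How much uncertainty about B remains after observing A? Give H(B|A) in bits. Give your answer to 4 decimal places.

0.7495 bits

Chain rule: H(B|A) = H(A,B) − H(A).
Marginals: p(A) = (0.6570, 0.3430), p(B) = (0.7330, 0.2670).
H(A,B) = 1.6772 bits; H(A) = 0.9277 bits.
H(B|A) = 1.6772 − 0.9277 = 0.7495 bits.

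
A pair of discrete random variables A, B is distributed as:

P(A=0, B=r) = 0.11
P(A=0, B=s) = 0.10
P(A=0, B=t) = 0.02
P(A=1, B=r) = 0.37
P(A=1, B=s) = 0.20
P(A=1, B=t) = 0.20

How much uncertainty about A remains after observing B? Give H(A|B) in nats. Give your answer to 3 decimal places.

0.516 nats

Marginals: p(A) = (0.2300, 0.7700), p(B) = (0.4800, 0.3000, 0.2200).
H(A|B) = Σ p(B) · H(A|B=·).
  B=r: p=0.4800, H(A|B=r) = 0.5383
  B=s: p=0.3000, H(A|B=s) = 0.6365
  B=t: p=0.2200, H(A|B=t) = 0.3046
Weighted sum = 0.516 nats.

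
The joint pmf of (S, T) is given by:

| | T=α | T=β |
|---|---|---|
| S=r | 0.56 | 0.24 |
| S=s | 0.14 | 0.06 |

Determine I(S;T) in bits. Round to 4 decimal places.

Marginals: p(S) = (0.8000, 0.2000), p(T) = (0.7000, 0.3000).
I(S;T) = H(S) + H(T) − H(S,T).
H(S) = 0.7219, H(T) = 0.8813, H(S,T) = 1.6032.
I(S;T) = 0.7219 + 0.8813 − 1.6032 = 0.0000 bits.

0.0000 bits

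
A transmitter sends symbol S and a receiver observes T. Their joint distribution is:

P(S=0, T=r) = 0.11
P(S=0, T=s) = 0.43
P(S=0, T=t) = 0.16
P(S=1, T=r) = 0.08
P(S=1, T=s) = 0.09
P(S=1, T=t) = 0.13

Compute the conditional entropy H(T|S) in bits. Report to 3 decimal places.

1.402 bits

Marginals: p(S) = (0.7000, 0.3000), p(T) = (0.1900, 0.5200, 0.2900).
H(T|S) = Σ p(S) · H(T|S=·).
  S=0: p=0.7000, H(T|S=0) = 1.3381
  S=1: p=0.3000, H(T|S=1) = 1.5524
Weighted sum = 1.402 bits.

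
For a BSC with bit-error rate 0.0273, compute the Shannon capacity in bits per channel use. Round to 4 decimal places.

0.8193 bits

Binary symmetric channel: C = 1 − h₂(ε) where h₂ is the binary entropy function.
h₂(0.0273) = −0.0273·log₂0.0273 − 0.9727·log₂0.9727 = 0.1807.
C = 1 − 0.1807 = 0.8193 bits per channel use.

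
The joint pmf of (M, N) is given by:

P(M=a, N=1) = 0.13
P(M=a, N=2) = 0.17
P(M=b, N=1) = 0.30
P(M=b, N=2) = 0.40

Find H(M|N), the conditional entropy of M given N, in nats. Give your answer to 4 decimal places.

0.6109 nats

Marginals: p(M) = (0.3000, 0.7000), p(N) = (0.4300, 0.5700).
H(M|N) = Σ p(N) · H(M|N=·).
  N=1: p=0.4300, H(M|N=1) = 0.6128
  N=2: p=0.5700, H(M|N=2) = 0.6094
Weighted sum = 0.6109 nats.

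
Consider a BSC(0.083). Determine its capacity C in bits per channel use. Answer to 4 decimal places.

0.5873 bits

Binary symmetric channel: C = 1 − h₂(ε) where h₂ is the binary entropy function.
h₂(0.083) = −0.083·log₂0.083 − 0.917·log₂0.917 = 0.4127.
C = 1 − 0.4127 = 0.5873 bits per channel use.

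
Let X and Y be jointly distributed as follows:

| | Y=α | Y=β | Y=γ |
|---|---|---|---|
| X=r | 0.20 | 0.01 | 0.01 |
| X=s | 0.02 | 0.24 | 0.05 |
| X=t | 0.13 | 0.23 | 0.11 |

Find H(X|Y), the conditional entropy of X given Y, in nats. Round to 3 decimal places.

Chain rule: H(X|Y) = H(X,Y) − H(Y).
Marginals: p(X) = (0.2200, 0.3100, 0.4700), p(Y) = (0.3500, 0.4800, 0.1700).
H(X,Y) = 1.8306 nats; H(Y) = 1.0210 nats.
H(X|Y) = 1.8306 − 1.0210 = 0.810 nats.

0.810 nats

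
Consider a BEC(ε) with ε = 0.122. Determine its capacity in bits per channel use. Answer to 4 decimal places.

Binary erasure channel: capacity C = 1 − ε.
C = 1 − 0.122 = 0.8780 bits per channel use.

0.8780 bits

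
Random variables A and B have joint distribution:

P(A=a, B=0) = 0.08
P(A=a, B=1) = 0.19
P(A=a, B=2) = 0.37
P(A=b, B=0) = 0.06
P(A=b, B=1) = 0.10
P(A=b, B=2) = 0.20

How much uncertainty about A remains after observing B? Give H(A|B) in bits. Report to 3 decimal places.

0.940 bits

Chain rule: H(A|B) = H(A,B) − H(B).
Marginals: p(A) = (0.6400, 0.3600), p(B) = (0.1400, 0.2900, 0.5700).
H(A,B) = 2.3176 bits; H(B) = 1.3773 bits.
H(A|B) = 2.3176 − 1.3773 = 0.940 bits.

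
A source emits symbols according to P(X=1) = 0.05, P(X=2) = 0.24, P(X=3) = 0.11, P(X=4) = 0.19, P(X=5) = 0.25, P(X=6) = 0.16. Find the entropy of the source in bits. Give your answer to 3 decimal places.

2.439 bits

H(X) = −Σ p·log₂ p.
  −(0.05)·log₂(0.05) = 0.2161
  −(0.24)·log₂(0.24) = 0.4941
  −(0.11)·log₂(0.11) = 0.3503
  −(0.19)·log₂(0.19) = 0.4552
  −(0.25)·log₂(0.25) = 0.5000
  −(0.16)·log₂(0.16) = 0.4230
Sum: 0.2161 + 0.4941 + 0.3503 + 0.4552 + 0.5000 + 0.4230 = 2.439 bits.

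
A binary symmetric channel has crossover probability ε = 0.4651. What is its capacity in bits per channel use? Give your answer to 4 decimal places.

0.0035 bits

Binary symmetric channel: C = 1 − h₂(ε) where h₂ is the binary entropy function.
h₂(0.4651) = −0.4651·log₂0.4651 − 0.5349·log₂0.5349 = 0.9965.
C = 1 − 0.9965 = 0.0035 bits per channel use.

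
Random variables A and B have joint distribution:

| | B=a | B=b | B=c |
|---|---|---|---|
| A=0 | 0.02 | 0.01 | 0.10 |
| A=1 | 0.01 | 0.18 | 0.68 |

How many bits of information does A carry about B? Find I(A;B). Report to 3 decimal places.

Marginals: p(A) = (0.1300, 0.8700), p(B) = (0.0300, 0.1900, 0.7800).
I(A;B) = H(A) + H(B) − H(A,B).
H(A) = 0.5574, H(B) = 0.8866, H(A,B) = 1.4016.
I(A;B) = 0.5574 + 0.8866 − 1.4016 = 0.042 bits.

0.042 bits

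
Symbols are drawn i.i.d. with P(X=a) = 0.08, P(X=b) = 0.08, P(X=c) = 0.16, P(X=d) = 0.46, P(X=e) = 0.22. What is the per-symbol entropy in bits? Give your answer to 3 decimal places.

2.002 bits

H(X) = −Σ p·log₂ p.
  −(0.08)·log₂(0.08) = 0.2915
  −(0.08)·log₂(0.08) = 0.2915
  −(0.16)·log₂(0.16) = 0.4230
  −(0.46)·log₂(0.46) = 0.5153
  −(0.22)·log₂(0.22) = 0.4806
Sum: 0.2915 + 0.2915 + 0.4230 + 0.5153 + 0.4806 = 2.002 bits.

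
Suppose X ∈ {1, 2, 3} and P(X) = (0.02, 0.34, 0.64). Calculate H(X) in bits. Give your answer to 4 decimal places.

1.0541 bits

H(X) = −Σ p·log₂ p.
  −(0.02)·log₂(0.02) = 0.11288
  −(0.34)·log₂(0.34) = 0.52917
  −(0.64)·log₂(0.64) = 0.41207
Sum: 0.11288 + 0.52917 + 0.41207 = 1.0541 bits.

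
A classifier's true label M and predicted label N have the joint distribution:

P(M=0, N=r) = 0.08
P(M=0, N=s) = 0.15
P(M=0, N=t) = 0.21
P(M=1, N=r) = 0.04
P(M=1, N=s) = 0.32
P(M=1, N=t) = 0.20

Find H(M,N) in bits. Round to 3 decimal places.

2.351 bits

H(M,N) = −Σ p(x,y)·log₂ p(x,y) over all 6 cells.
  cell (0,r): −0.08·log₂0.08 = 0.2915
  cell (0,s): −0.15·log₂0.15 = 0.4105
  cell (0,t): −0.21·log₂0.21 = 0.4728
  cell (1,r): −0.04·log₂0.04 = 0.1858
  cell (1,s): −0.32·log₂0.32 = 0.5260
  cell (1,t): −0.20·log₂0.20 = 0.4644
Sum = 2.351 bits.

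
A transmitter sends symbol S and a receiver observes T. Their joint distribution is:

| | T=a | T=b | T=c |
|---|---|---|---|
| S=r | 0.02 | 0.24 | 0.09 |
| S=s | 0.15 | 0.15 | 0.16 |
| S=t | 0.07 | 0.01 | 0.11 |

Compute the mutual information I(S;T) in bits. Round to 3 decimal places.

0.205 bits

Marginals: p(S) = (0.3500, 0.4600, 0.1900), p(T) = (0.2400, 0.4000, 0.3600).
I(S;T) = H(S) + H(T) − H(S,T).
H(S) = 1.5007, H(T) = 1.5535, H(S,T) = 2.8491.
I(S;T) = 1.5007 + 1.5535 − 2.8491 = 0.205 bits.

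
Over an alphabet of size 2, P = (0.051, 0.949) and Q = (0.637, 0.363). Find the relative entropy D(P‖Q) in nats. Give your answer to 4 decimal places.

D(P‖Q) = Σ p·ln(p/q).
  0.051·ln(0.051/0.637) = -0.12877
  0.949·ln(0.949/0.363) = 0.91199
D(P‖Q) = 0.7832 nats.

0.7832 nats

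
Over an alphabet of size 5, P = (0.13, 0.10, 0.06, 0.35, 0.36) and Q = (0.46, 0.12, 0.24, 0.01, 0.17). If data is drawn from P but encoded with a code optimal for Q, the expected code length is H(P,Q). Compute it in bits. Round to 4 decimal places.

3.8207 bits

H(P,Q) = −Σ p·log₂ q.
  −0.13·log₂(0.46) = 0.14564
  −0.10·log₂(0.12) = 0.30589
  −0.06·log₂(0.24) = 0.12353
  −0.35·log₂(0.01) = 2.32535
  −0.36·log₂(0.17) = 0.92030
H(P,Q) = 3.8207 bits.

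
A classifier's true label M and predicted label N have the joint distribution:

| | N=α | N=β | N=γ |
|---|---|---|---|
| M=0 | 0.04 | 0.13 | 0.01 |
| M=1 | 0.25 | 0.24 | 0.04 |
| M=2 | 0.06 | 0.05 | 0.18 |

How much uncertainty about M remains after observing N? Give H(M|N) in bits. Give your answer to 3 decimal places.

Marginals: p(M) = (0.1800, 0.5300, 0.2900), p(N) = (0.3500, 0.4200, 0.2300).
H(M|N) = Σ p(N) · H(M|N=·).
  N=α: p=0.3500, H(M|N=α) = 1.1405
  N=β: p=0.4200, H(M|N=β) = 1.3505
  N=γ: p=0.2300, H(M|N=γ) = 0.9123
Weighted sum = 1.176 bits.

1.176 bits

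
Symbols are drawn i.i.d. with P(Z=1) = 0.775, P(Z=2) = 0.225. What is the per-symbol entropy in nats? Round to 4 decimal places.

0.5332 nats

H(Z) = −Σ p·ln p.
  −(0.775)·ln(0.775) = 0.19754
  −(0.225)·ln(0.225) = 0.33562
Sum: 0.19754 + 0.33562 = 0.5332 nats.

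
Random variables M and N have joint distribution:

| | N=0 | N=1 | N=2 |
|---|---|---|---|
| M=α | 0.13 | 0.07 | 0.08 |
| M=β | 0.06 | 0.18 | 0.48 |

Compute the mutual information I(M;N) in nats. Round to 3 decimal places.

0.097 nats

Marginals: p(M) = (0.2800, 0.7200), p(N) = (0.1900, 0.2500, 0.5600).
I(M;N) = H(M) + H(N) − H(M,N).
H(M) = 0.5930, H(N) = 0.9868, H(M,N) = 1.4832.
I(M;N) = 0.5930 + 0.9868 − 1.4832 = 0.097 nats.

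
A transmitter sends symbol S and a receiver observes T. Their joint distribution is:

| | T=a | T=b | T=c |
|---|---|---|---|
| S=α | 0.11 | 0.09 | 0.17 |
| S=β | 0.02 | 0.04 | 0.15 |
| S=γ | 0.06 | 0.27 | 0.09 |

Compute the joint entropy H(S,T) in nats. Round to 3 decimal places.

H(S,T) = −Σ p(x,y)·ln p(x,y) over all 9 cells.
  cell (α,a): −0.11·ln0.11 = 0.2428
  cell (α,b): −0.09·ln0.09 = 0.2167
  cell (α,c): −0.17·ln0.17 = 0.3012
  cell (β,a): −0.02·ln0.02 = 0.0782
  cell (β,b): −0.04·ln0.04 = 0.1288
  cell (β,c): −0.15·ln0.15 = 0.2846
  cell (γ,a): −0.06·ln0.06 = 0.1688
  cell (γ,b): −0.27·ln0.27 = 0.3535
  cell (γ,c): −0.09·ln0.09 = 0.2167
Sum = 1.991 nats.

1.991 nats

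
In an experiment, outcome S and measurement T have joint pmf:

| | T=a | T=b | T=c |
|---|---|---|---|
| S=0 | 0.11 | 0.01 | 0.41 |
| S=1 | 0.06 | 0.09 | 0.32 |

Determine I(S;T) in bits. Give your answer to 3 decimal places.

Marginals: p(S) = (0.5300, 0.4700), p(T) = (0.1700, 0.1000, 0.7300).
I(S;T) = H(S) + H(T) − H(S,T).
H(S) = 0.9974, H(T) = 1.0982, H(S,T) = 2.0263.
I(S;T) = 0.9974 + 1.0982 − 2.0263 = 0.069 bits.

0.069 bits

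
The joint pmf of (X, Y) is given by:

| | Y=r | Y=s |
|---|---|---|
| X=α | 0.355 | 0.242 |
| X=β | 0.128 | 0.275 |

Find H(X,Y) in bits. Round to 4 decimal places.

H(X,Y) = −Σ p(x,y)·log₂ p(x,y) over all 4 cells.
  cell (α,r): −0.355·log₂0.355 = 0.53041
  cell (α,s): −0.242·log₂0.242 = 0.49535
  cell (β,r): −0.128·log₂0.128 = 0.37962
  cell (β,s): −0.275·log₂0.275 = 0.51219
Sum = 1.9176 bits.

1.9176 bits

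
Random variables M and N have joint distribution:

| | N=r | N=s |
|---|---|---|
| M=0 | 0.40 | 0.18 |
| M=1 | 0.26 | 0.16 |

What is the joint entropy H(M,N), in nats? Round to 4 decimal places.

1.3186 nats

H(M,N) = −Σ p(x,y)·ln p(x,y) over all 4 cells.
  cell (0,r): −0.40·ln0.40 = 0.36652
  cell (0,s): −0.18·ln0.18 = 0.30866
  cell (1,r): −0.26·ln0.26 = 0.35024
  cell (1,s): −0.16·ln0.16 = 0.29321
Sum = 1.3186 nats.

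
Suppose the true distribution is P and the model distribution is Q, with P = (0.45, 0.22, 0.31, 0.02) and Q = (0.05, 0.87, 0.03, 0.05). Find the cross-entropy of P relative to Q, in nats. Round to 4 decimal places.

H(P,Q) = −Σ p·ln q.
  −0.45·ln(0.05) = 1.34808
  −0.22·ln(0.87) = 0.03064
  −0.31·ln(0.03) = 1.08703
  −0.02·ln(0.05) = 0.05991
H(P,Q) = 2.5257 nats.

2.5257 nats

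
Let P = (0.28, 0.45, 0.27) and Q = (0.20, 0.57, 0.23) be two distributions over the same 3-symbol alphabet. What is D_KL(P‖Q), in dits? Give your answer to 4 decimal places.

0.0135 dits

D(P‖Q) = Σ p·log₁₀(p/q).
  0.28·log₁₀(0.28/0.20) = 0.04092
  0.45·log₁₀(0.45/0.57) = -0.04620
  0.27·log₁₀(0.27/0.23) = 0.01880
D(P‖Q) = 0.0135 dits.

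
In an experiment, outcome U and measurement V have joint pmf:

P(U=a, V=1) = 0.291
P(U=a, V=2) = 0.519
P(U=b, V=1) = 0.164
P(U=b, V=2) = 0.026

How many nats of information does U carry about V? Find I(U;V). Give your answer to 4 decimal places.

0.0843 nats

Marginals: p(U) = (0.8100, 0.1900), p(V) = (0.4550, 0.5450).
I(U;V) = H(U) + H(V) − H(U,V).
H(U) = 0.4862, H(V) = 0.6891, H(U,V) = 1.0910.
I(U;V) = 0.4862 + 0.6891 − 1.0910 = 0.0843 nats.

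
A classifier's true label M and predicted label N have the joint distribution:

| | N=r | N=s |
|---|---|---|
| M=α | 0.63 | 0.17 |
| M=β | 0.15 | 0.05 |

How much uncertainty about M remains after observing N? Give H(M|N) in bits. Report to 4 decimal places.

Chain rule: H(M|N) = H(M,N) − H(N).
Marginals: p(M) = (0.8000, 0.2000), p(N) = (0.7800, 0.2200).
H(M,N) = 1.4812 bits; H(N) = 0.7602 bits.
H(M|N) = 1.4812 − 0.7602 = 0.7210 bits.

0.7210 bits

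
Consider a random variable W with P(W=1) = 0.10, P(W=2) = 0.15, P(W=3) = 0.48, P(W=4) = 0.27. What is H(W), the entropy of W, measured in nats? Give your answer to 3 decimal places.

1.221 nats

H(W) = −Σ p·ln p.
  −(0.10)·ln(0.10) = 0.2303
  −(0.15)·ln(0.15) = 0.2846
  −(0.48)·ln(0.48) = 0.3523
  −(0.27)·ln(0.27) = 0.3535
Sum: 0.2303 + 0.2846 + 0.3523 + 0.3535 = 1.221 nats.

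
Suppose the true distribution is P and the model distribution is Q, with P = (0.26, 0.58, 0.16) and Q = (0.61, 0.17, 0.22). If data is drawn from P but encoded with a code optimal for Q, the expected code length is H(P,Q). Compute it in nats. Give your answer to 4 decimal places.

1.3985 nats

H(P,Q) = −Σ p·ln q.
  −0.26·ln(0.61) = 0.12852
  −0.58·ln(0.17) = 1.02773
  −0.16·ln(0.22) = 0.24226
H(P,Q) = 1.3985 nats.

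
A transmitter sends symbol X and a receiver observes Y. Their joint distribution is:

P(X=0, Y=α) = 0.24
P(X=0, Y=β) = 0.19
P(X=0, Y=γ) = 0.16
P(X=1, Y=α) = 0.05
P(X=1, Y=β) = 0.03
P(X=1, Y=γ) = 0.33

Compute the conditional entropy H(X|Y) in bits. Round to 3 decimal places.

0.765 bits

Marginals: p(X) = (0.5900, 0.4100), p(Y) = (0.2900, 0.2200, 0.4900).
H(X|Y) = Σ p(Y) · H(X|Y=·).
  Y=α: p=0.2900, H(X|Y=α) = 0.6632
  Y=β: p=0.2200, H(X|Y=β) = 0.5746
  Y=γ: p=0.4900, H(X|Y=γ) = 0.9113
Weighted sum = 0.765 bits.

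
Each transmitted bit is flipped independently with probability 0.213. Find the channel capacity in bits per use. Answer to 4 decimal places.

0.2528 bits

Binary symmetric channel: C = 1 − h₂(ε) where h₂ is the binary entropy function.
h₂(0.213) = −0.213·log₂0.213 − 0.787·log₂0.787 = 0.7472.
C = 1 − 0.7472 = 0.2528 bits per channel use.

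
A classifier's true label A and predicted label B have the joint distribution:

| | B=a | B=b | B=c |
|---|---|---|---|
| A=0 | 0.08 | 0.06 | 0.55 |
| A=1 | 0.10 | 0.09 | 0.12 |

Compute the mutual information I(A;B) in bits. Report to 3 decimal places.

Marginals: p(A) = (0.6900, 0.3100), p(B) = (0.1800, 0.1500, 0.6700).
I(A;B) = H(A) + H(B) − H(A,B).
H(A) = 0.8932, H(B) = 1.2430, H(A,B) = 2.0213.
I(A;B) = 0.8932 + 1.2430 − 2.0213 = 0.115 bits.

0.115 bits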